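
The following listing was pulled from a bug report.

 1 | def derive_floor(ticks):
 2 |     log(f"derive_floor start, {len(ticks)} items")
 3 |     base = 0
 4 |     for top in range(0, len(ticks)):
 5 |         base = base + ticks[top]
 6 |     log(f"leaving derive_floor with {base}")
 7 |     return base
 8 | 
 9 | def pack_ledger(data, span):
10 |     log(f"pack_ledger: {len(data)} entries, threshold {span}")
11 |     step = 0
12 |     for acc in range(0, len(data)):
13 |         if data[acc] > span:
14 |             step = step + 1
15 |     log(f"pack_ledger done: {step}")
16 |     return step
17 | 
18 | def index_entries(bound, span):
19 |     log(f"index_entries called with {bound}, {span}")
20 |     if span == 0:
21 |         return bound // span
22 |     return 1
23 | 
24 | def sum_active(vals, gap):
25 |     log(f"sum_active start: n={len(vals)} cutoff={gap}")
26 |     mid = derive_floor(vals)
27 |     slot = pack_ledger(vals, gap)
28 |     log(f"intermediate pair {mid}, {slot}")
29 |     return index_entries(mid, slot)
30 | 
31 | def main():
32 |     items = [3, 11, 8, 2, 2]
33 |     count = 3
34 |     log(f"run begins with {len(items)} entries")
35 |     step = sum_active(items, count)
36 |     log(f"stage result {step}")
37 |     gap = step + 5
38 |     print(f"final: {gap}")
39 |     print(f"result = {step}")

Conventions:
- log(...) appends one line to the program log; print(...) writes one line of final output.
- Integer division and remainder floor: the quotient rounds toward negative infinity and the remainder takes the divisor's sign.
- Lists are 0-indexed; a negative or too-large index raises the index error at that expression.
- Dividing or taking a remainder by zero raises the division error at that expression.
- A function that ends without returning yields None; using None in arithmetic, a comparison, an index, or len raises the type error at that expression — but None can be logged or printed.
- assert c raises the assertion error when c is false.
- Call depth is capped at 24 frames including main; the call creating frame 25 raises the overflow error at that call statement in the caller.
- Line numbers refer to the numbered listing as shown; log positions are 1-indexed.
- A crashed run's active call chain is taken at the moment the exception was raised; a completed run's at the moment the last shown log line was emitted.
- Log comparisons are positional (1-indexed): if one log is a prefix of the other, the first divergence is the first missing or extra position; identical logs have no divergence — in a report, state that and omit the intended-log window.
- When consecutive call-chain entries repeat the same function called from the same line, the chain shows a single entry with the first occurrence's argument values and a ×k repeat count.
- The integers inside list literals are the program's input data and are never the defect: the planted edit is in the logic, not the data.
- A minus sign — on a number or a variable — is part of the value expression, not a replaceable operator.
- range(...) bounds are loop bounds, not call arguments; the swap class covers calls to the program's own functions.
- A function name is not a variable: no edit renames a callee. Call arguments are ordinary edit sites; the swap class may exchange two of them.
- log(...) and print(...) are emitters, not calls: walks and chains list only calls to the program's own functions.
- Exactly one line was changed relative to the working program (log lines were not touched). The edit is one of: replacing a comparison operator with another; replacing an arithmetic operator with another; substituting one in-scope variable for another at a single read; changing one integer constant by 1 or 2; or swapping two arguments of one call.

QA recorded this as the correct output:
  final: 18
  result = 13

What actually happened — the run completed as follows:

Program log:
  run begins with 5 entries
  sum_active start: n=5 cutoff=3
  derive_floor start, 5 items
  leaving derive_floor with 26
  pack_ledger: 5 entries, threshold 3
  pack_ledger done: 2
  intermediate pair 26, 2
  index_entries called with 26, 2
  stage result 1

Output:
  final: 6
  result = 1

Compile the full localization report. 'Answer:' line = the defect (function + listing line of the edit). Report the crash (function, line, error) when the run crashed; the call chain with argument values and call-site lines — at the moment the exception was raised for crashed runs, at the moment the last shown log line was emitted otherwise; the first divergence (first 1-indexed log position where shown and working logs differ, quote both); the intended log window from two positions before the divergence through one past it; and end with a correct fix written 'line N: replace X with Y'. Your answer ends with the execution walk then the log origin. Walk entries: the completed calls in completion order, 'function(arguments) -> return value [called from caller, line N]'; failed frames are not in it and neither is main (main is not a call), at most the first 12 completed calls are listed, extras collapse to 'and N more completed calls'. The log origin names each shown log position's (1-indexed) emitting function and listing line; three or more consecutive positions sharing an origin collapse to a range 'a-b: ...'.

Answer: the defect is in index_entries at line 20.
Key fact: Log line 9 is where behavior first shows: 'stage result 1' appears instead of 'stage result 13'.
Call chain: main.
First divergence: position 9; shown 'stage result 1' vs intended 'stage result 13'.
Intended log window:
  7: intermediate pair 26, 2
  8: index_entries called with 26, 2
  9: stage result 13
Execution walk:
  derive_floor([3, 11, 8, 2, 2]) -> 26  [called from sum_active, line 26]
  pack_ledger([3, 11, 8, 2, 2], 3) -> 2  [called from sum_active, line 27]
  index_entries(26, 2) -> 1  [called from sum_active, line 29]
  sum_active([3, 11, 8, 2, 2], 3) -> 1  [called from main, line 35]
Log origins:
  1: logged in main at line 34
  2: logged in sum_active at line 25
  3: logged in derive_floor at line 2
  4: logged in derive_floor at line 6
  5: logged in pack_ledger at line 10
  6: logged in pack_ledger at line 15
  7: logged in sum_active at line 28
  8: logged in index_entries at line 19
  9: logged in main at line 36
A correct fix: line 20: replace `==` with `!=`.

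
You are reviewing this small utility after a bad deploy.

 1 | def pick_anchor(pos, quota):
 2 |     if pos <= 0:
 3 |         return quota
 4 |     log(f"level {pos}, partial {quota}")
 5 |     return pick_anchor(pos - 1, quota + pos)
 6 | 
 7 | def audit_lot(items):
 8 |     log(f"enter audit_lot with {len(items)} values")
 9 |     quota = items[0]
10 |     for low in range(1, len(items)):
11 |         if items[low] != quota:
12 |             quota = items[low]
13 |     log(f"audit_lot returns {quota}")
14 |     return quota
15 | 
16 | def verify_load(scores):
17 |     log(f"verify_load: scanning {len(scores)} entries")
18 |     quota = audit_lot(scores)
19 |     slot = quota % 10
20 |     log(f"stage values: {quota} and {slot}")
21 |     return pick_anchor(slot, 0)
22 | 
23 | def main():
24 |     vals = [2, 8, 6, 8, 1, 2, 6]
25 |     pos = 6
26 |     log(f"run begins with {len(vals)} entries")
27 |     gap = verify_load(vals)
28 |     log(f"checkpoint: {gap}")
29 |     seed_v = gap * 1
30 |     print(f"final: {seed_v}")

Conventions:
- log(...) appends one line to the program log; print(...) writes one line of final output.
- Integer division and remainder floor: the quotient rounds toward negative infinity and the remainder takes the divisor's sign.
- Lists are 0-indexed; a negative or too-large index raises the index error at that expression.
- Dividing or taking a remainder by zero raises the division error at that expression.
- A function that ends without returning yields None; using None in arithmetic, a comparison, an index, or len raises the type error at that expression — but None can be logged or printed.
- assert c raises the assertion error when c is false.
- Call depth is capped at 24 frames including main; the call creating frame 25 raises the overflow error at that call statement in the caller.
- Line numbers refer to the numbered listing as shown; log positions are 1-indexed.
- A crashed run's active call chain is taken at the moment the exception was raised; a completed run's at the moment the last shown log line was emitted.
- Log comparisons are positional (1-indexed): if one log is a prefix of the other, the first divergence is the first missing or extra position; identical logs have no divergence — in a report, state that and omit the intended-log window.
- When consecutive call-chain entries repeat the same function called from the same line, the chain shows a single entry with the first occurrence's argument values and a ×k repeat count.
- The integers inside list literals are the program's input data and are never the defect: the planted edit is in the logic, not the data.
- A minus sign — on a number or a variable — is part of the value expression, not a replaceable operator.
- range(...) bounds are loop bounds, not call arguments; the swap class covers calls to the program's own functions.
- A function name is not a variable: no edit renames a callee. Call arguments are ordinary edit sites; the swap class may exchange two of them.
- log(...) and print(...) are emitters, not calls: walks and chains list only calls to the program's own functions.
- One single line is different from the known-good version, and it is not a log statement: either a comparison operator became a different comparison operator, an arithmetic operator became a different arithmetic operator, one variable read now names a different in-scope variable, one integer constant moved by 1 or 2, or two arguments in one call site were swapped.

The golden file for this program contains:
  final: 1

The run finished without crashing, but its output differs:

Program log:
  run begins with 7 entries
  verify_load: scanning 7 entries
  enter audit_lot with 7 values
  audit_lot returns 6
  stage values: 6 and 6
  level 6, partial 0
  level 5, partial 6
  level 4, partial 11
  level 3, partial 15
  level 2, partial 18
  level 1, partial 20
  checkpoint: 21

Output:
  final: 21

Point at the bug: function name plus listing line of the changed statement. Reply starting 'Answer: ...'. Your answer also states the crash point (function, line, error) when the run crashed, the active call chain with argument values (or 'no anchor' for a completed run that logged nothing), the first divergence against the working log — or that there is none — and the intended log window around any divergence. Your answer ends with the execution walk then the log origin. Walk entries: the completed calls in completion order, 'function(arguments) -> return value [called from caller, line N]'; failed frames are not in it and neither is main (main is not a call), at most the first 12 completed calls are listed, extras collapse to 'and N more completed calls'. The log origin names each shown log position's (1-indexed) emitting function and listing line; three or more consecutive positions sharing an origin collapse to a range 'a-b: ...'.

Answer: the defect is in audit_lot at line 11.
Core observation: Everything matches until log position 4, which reads 'audit_lot returns 6' in place of 'audit_lot returns 1'.
Call chain: main.
First divergence: at position 4 the run shows 'audit_lot returns 6' where the working version logs 'audit_lot returns 1'.
Intended log window:
  2: verify_load: scanning 7 entries
  3: enter audit_lot with 7 values
  4: audit_lot returns 1
  5: stage values: 1 and 1
Execution walk:
  audit_lot([2, 8, 6, 8, 1, 2, 6]) -> 6  [called from verify_load, line 18]
  pick_anchor(0, 21) -> 21  [called from pick_anchor, line 5]
  pick_anchor(1, 20) -> 21  [called from pick_anchor, line 5]
  pick_anchor(2, 18) -> 21  [called from pick_anchor, line 5]
  pick_anchor(3, 15) -> 21  [called from pick_anchor, line 5]
  pick_anchor(4, 11) -> 21  [called from pick_anchor, line 5]
  pick_anchor(5, 6) -> 21  [called from pick_anchor, line 5]
  pick_anchor(6, 0) -> 21  [called from verify_load, line 21]
  verify_load([2, 8, 6, 8, 1, 2, 6]) -> 21  [called from main, line 27]
Origin of each log line:
  1: emitted by main (line 26)
  2: emitted by verify_load (line 17)
  3: emitted by audit_lot (line 8)
  4: emitted by audit_lot (line 13)
  5: emitted by verify_load (line 20)
  6-11: emitted by pick_anchor (line 4)
  12: emitted by main (line 28)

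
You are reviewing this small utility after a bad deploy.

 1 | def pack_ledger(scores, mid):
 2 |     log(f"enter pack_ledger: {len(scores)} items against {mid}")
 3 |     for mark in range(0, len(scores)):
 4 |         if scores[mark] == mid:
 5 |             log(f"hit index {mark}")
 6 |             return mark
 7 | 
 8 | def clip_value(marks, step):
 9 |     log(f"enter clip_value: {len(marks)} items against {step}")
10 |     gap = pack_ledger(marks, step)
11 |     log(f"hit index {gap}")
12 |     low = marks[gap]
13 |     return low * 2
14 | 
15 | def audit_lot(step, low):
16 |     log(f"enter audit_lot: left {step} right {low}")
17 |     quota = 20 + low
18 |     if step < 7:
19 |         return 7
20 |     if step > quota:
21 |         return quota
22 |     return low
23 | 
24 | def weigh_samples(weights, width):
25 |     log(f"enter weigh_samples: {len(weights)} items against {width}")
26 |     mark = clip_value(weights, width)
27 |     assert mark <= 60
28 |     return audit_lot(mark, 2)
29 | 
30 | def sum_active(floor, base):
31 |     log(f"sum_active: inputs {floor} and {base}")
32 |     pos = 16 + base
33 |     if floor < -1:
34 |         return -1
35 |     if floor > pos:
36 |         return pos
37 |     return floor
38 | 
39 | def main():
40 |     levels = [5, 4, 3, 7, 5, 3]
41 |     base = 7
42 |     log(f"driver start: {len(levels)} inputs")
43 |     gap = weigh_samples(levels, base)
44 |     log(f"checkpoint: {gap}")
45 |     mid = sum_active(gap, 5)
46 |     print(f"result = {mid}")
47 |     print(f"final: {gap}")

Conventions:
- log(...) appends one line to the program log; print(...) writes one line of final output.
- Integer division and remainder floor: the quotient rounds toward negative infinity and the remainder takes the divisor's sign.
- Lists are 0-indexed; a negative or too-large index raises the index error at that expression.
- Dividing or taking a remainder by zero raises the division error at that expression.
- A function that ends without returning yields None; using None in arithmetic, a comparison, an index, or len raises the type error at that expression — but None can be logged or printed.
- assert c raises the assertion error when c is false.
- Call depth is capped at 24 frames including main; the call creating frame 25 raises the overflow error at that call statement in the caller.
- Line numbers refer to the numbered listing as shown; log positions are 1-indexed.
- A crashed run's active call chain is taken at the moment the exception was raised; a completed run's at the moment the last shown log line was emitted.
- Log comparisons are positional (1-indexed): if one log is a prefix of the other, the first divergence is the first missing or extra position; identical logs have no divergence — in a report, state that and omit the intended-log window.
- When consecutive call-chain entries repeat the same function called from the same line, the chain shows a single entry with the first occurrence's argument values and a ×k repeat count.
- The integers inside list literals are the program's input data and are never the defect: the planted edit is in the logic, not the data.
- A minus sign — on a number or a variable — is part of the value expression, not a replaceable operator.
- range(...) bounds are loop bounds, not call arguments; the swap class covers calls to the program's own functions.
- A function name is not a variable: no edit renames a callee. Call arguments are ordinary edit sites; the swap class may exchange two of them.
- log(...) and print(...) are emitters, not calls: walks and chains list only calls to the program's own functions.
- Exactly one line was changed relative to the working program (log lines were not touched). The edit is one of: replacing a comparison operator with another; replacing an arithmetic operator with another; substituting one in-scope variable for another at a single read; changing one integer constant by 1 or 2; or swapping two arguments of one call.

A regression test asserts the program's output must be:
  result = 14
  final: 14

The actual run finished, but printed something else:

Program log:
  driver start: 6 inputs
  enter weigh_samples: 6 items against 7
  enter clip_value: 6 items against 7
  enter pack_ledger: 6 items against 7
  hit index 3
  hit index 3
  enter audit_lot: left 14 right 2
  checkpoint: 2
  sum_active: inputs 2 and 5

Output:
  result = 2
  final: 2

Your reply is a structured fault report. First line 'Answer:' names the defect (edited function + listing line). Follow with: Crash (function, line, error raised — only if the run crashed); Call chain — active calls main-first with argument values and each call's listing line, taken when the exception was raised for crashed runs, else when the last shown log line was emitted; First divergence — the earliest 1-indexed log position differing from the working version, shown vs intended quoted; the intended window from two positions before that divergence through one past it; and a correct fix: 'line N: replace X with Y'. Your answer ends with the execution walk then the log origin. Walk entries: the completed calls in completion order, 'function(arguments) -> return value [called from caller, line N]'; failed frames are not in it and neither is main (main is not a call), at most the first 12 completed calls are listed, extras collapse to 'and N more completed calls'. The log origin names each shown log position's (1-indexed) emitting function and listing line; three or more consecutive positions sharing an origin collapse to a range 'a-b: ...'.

Answer: the defect is in audit_lot at line 22.
Key fact: The earliest visible damage is log position 8 — 'checkpoint: 2' rather than the intended 'checkpoint: 14'.
Call chain: main -> sum_active(2, 5) (called at line 45).
First divergence: position 8 — the shown line 'checkpoint: 2' should read 'checkpoint: 14'.
Intended log window:
  6: hit index 3
  7: enter audit_lot: left 14 right 2
  8: checkpoint: 14
  9: sum_active: inputs 14 and 5
Execution walk:
  pack_ledger([5, 4, 3, 7, 5, 3], 7) -> 3  [called from clip_value, line 10]
  clip_value([5, 4, 3, 7, 5, 3], 7) -> 14  [called from weigh_samples, line 26]
  audit_lot(14, 2) -> 2  [called from weigh_samples, line 28]
  weigh_samples([5, 4, 3, 7, 5, 3], 7) -> 2  [called from main, line 43]
  sum_active(2, 5) -> 2  [called from main, line 45]
Log origin:
  1 — main, line 42
  2 — weigh_samples, line 25
  3 — clip_value, line 9
  4 — pack_ledger, line 2
  5 — pack_ledger, line 5
  6 — clip_value, line 11
  7 — audit_lot, line 16
  8 — main, line 44
  9 — sum_active, line 31
A correct fix: line 22: replace `low` with `step`.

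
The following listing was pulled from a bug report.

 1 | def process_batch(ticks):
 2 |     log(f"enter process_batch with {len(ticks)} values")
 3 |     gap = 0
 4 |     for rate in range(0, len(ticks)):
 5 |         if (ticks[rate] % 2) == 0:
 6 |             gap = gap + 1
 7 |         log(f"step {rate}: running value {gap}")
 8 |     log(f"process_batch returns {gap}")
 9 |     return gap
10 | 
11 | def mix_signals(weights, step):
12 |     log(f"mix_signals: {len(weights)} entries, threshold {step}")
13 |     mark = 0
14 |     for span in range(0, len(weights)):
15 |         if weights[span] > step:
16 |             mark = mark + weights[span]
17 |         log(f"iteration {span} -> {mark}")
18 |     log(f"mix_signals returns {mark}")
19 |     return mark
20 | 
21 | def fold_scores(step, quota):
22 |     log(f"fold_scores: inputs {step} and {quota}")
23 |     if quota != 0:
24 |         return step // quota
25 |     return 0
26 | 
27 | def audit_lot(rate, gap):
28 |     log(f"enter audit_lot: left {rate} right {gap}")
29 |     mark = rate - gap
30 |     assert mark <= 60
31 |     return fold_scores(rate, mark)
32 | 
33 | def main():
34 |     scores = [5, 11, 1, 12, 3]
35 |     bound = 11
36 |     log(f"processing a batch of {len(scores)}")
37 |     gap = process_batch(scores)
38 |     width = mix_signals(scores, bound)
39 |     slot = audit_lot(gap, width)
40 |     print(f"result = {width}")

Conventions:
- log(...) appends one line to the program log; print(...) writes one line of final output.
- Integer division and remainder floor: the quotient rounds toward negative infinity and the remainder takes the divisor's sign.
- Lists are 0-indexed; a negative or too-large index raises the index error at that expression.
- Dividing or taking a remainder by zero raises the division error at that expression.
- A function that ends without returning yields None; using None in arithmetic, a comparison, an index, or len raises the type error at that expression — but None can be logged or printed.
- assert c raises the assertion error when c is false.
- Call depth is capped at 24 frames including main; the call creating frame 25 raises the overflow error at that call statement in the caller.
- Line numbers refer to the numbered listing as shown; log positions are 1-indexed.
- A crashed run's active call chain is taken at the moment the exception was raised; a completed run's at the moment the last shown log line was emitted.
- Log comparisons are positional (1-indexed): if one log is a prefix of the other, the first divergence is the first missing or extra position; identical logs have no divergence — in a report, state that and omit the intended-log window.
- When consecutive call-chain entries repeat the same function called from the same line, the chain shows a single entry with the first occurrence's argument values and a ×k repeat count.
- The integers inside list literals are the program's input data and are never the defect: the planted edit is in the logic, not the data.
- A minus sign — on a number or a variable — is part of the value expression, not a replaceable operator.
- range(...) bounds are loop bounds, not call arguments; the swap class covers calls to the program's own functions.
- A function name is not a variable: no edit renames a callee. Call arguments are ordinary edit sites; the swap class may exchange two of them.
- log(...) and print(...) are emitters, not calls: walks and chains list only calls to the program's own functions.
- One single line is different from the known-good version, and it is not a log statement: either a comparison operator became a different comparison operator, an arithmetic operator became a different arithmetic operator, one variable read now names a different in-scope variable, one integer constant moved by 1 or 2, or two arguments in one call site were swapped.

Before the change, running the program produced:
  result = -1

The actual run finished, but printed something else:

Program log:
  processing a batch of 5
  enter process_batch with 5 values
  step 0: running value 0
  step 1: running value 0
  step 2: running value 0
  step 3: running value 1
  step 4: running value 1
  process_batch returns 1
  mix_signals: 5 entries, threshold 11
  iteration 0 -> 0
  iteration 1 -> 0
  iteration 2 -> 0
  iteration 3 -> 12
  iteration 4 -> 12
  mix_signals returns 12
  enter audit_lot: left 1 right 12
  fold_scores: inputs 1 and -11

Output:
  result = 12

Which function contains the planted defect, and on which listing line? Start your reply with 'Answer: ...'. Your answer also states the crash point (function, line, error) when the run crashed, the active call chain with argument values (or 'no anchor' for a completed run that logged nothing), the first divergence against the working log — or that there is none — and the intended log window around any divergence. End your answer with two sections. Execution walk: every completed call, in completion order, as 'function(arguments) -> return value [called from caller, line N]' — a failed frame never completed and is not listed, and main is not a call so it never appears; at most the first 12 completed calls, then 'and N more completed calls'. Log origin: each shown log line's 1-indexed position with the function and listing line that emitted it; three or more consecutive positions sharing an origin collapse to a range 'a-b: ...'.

Answer: the defect is in main at line 40.
The tell: No log line changed; the fault shows up purely in the output.
Call chain: main -> audit_lot(1, 12) (called at line 39) -> fold_scores(1, -11) (called at line 31).
First divergence: none — the logs agree in full.
Execution walk:
  process_batch([5, 11, 1, 12, 3]) -> 1  [called from main, line 37]
  mix_signals([5, 11, 1, 12, 3], 11) -> 12  [called from main, line 38]
  fold_scores(1, -11) -> -1  [called from audit_lot, line 31]
  audit_lot(1, 12) -> -1  [called from main, line 39]
Log line origins:
  1: logged in main at line 36
  2: logged in process_batch at line 2
  3-7: logged in process_batch at line 7
  8: logged in process_batch at line 8
  9: logged in mix_signals at line 12
  10-14: logged in mix_signals at line 17
  15: logged in mix_signals at line 18
  16: logged in audit_lot at line 28
  17: logged in fold_scores at line 22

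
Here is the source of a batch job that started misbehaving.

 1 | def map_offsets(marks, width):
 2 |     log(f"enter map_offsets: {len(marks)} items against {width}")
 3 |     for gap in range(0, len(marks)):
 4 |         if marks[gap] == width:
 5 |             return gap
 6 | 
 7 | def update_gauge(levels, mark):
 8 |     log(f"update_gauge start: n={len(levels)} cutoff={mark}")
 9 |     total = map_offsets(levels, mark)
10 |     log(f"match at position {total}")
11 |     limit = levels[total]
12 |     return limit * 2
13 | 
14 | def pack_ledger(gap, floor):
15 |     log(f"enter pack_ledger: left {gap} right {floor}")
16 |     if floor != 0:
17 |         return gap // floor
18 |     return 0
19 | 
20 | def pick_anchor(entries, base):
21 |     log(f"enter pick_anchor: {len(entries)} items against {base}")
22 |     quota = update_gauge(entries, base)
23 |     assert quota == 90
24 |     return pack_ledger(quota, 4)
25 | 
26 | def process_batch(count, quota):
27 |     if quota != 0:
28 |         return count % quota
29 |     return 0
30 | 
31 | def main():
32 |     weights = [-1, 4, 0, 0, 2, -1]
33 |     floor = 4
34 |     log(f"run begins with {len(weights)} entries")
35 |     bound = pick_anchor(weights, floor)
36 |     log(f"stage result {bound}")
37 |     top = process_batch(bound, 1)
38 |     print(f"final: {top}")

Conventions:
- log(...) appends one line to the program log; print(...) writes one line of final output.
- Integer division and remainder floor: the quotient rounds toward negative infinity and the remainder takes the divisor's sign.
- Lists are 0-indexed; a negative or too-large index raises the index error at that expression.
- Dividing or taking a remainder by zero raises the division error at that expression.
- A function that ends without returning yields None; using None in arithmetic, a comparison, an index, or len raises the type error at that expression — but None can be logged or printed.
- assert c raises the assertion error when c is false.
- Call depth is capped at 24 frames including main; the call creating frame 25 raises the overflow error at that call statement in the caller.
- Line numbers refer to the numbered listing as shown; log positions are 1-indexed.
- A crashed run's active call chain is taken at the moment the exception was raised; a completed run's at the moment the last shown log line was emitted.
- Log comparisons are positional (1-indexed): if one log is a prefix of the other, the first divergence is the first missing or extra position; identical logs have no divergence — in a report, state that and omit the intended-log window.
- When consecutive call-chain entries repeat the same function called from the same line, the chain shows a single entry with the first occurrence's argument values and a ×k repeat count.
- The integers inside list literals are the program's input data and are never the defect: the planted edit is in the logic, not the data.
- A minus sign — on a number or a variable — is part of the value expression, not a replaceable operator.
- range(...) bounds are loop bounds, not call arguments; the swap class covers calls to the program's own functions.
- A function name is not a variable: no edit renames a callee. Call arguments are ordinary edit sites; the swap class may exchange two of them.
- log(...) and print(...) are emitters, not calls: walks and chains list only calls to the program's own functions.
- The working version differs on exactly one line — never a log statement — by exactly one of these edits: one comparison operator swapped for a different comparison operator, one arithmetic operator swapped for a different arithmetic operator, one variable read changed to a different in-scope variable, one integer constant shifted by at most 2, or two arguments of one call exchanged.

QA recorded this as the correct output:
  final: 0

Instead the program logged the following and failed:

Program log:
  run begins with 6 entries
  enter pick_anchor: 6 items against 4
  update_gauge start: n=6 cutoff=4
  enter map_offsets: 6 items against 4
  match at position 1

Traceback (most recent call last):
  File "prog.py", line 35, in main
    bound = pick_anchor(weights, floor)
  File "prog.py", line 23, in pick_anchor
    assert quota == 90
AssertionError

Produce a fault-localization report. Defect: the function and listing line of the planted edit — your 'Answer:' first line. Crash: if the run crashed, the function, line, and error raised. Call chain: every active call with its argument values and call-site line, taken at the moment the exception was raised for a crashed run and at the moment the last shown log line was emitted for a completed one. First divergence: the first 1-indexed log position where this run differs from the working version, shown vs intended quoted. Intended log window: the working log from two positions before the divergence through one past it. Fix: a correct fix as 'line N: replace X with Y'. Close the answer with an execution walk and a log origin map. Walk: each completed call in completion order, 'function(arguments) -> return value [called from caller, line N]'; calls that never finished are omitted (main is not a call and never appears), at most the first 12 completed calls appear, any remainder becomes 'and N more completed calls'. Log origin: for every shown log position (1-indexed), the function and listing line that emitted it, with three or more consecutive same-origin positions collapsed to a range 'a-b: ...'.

Answer: the defect is in pick_anchor at line 23.
Key observation: The log ends early — 5 lines, where the working version next logs 'enter pack_ledger: left 8 right 4'.
Crash: pick_anchor, line 23, AssertionError.
Call chain: main -> pick_anchor([-1, 4, 0, 0, 2, -1], 4) (called at line 35).
First divergence: position 6 (shown log ended at 5 lines; the working version continues: 'enter pack_ledger: left 8 right 4').
Intended log window:
  4: enter map_offsets: 6 items against 4
  5: match at position 1
  6: enter pack_ledger: left 8 right 4
  7: stage result 2
Execution walk:
  map_offsets([-1, 4, 0, 0, 2, -1], 4) -> 1  [called from update_gauge, line 9]
  update_gauge([-1, 4, 0, 0, 2, -1], 4) -> 8  [called from pick_anchor, line 22]
Origin of each log line:
  1: from main, line 34
  2: from pick_anchor, line 21
  3: from update_gauge, line 8
  4: from map_offsets, line 2
  5: from update_gauge, line 10
A correct fix: line 23: replace `==` with `<=`.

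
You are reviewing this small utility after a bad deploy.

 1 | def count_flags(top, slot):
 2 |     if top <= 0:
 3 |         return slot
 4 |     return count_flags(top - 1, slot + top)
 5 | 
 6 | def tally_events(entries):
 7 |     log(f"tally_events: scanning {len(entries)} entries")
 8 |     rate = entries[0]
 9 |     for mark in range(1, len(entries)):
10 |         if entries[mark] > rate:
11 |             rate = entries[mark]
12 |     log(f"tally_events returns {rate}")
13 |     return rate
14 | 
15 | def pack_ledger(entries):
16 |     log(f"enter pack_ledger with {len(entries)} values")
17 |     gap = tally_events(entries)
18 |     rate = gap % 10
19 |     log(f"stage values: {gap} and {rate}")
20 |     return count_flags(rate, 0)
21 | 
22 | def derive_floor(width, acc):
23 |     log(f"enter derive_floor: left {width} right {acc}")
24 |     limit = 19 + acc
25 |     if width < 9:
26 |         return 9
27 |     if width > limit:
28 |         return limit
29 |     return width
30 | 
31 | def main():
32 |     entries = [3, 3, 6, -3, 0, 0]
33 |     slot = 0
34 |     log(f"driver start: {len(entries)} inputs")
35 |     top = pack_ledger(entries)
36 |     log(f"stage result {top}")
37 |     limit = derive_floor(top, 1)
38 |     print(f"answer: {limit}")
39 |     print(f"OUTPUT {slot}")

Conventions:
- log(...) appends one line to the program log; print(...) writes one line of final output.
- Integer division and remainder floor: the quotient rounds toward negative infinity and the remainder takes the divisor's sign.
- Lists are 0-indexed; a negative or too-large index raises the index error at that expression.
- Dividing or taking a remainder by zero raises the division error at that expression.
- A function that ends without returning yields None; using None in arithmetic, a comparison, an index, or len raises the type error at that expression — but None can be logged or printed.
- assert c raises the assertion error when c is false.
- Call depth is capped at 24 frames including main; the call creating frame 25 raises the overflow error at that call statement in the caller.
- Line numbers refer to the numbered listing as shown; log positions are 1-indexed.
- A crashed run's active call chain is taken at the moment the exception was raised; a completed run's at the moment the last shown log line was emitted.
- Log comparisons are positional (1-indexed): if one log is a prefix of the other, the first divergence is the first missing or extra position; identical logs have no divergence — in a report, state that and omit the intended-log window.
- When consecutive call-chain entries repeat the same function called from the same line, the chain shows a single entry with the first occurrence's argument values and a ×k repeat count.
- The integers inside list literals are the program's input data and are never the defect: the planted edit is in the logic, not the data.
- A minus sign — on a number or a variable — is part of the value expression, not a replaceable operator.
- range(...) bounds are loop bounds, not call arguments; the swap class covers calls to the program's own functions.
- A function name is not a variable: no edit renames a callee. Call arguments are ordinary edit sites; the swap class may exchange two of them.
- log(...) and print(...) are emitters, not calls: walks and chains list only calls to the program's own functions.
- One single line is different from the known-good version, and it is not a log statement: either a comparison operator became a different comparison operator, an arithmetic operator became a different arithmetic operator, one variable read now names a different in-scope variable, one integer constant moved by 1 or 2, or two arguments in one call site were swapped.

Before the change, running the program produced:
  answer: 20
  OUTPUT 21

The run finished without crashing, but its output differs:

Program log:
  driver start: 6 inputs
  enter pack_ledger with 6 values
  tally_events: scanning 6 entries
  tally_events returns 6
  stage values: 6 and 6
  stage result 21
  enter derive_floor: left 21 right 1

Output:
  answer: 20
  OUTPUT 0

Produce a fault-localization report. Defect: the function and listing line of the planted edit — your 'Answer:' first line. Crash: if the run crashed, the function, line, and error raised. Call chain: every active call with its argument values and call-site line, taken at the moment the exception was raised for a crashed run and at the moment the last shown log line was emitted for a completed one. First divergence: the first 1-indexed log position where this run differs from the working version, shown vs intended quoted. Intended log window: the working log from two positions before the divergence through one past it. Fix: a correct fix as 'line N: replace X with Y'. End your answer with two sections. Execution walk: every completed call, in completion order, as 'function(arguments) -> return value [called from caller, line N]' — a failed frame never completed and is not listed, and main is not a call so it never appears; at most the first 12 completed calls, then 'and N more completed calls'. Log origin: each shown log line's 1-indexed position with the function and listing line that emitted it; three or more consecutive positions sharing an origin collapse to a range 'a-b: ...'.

Answer: the defect is in main at line 39.
The tell: Log streams are identical — the defect surfaces only in the printed output.
Call chain: main -> derive_floor(21, 1) (called at line 37).
First divergence: none (the log streams are identical).
Execution walk:
  tally_events([3, 3, 6, -3, 0, 0]) -> 6  [called from pack_ledger, line 17]
  count_flags(0, 21) -> 21  [called from count_flags, line 4]
  count_flags(1, 20) -> 21  [called from count_flags, line 4]
  count_flags(2, 18) -> 21  [called from count_flags, line 4]
  count_flags(3, 15) -> 21  [called from count_flags, line 4]
  count_flags(4, 11) -> 21  [called from count_flags, line 4]
  count_flags(5, 6) -> 21  [called from count_flags, line 4]
  count_flags(6, 0) -> 21  [called from pack_ledger, line 20]
  pack_ledger([3, 3, 6, -3, 0, 0]) -> 21  [called from main, line 35]
  derive_floor(21, 1) -> 20  [called from main, line 37]
Log line origins:
  1: emitted by main (line 34)
  2: emitted by pack_ledger (line 16)
  3: emitted by tally_events (line 7)
  4: emitted by tally_events (line 12)
  5: emitted by pack_ledger (line 19)
  6: emitted by main (line 36)
  7: emitted by derive_floor (line 23)
A correct fix: line 39: replace `slot` with `top`.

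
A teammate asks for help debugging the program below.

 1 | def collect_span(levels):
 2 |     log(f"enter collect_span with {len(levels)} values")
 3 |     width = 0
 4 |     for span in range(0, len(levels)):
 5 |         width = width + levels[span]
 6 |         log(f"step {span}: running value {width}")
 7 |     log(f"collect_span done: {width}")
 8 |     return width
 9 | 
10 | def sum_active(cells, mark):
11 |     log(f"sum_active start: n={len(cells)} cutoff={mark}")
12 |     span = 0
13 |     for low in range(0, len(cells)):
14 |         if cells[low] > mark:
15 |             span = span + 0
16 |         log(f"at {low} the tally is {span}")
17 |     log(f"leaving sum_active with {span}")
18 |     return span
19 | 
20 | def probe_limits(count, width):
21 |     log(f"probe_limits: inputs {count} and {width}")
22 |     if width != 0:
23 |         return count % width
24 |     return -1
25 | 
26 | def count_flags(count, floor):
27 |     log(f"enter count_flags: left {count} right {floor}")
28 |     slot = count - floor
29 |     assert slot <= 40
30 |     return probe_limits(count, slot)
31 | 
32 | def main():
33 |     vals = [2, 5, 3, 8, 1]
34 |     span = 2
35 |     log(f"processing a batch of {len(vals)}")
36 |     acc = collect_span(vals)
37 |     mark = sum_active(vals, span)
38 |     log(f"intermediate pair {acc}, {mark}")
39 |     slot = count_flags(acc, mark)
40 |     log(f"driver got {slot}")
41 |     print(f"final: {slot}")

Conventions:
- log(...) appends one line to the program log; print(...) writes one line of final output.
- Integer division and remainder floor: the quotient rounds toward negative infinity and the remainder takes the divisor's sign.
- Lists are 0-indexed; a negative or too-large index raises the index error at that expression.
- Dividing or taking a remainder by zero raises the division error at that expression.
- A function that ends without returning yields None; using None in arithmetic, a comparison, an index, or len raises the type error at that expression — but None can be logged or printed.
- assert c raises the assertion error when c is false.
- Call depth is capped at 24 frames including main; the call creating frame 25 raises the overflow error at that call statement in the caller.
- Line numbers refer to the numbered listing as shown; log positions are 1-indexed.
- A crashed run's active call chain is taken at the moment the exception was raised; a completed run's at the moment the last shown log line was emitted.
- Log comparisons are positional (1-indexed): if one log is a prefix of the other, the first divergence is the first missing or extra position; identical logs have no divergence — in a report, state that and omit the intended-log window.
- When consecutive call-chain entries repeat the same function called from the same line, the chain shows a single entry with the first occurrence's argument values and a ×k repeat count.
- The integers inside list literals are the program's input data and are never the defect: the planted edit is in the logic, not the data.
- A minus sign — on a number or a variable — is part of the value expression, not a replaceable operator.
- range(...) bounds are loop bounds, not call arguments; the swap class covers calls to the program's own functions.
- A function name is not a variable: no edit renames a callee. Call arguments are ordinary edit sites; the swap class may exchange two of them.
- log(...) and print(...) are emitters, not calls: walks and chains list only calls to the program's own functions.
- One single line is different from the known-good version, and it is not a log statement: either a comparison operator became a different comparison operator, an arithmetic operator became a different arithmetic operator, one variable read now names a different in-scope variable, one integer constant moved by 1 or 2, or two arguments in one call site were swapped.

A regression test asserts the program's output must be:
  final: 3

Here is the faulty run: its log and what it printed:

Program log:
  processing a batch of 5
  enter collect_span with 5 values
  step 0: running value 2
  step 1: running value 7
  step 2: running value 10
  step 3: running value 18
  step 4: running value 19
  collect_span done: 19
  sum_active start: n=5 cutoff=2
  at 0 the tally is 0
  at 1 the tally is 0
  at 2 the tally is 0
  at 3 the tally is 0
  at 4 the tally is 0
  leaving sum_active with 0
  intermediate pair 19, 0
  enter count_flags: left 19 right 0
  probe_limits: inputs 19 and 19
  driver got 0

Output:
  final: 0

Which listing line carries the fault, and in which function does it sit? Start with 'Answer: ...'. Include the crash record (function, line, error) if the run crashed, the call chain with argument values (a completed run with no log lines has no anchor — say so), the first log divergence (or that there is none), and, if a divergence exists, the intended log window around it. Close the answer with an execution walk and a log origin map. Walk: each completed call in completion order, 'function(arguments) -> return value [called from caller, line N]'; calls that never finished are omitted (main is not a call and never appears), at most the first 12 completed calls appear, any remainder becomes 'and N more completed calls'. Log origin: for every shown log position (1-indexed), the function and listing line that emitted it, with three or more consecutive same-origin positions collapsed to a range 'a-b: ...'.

Answer: the defect is in sum_active at line 15.
The tell: At log position 11 the runs split — shown 'at 1 the tally is 0', but the working version logs 'at 1 the tally is 1'.
Call chain: main.
First divergence: position 11; shown 'at 1 the tally is 0' vs intended 'at 1 the tally is 1'.
Intended log window:
  9: sum_active start: n=5 cutoff=2
  10: at 0 the tally is 0
  11: at 1 the tally is 1
  12: at 2 the tally is 2
Execution walk:
  collect_span([2, 5, 3, 8, 1]) -> 19  [called from main, line 36]
  sum_active([2, 5, 3, 8, 1], 2) -> 0  [called from main, line 37]
  probe_limits(19, 19) -> 0  [called from count_flags, line 30]
  count_flags(19, 0) -> 0  [called from main, line 39]
Log line origins:
  1: logged in main at line 35
  2: logged in collect_span at line 2
  3-7: logged in collect_span at line 6
  8: logged in collect_span at line 7
  9: logged in sum_active at line 11
  10-14: logged in sum_active at line 16
  15: logged in sum_active at line 17
  16: logged in main at line 38
  17: logged in count_flags at line 27
  18: logged in probe_limits at line 21
  19: logged in main at line 40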